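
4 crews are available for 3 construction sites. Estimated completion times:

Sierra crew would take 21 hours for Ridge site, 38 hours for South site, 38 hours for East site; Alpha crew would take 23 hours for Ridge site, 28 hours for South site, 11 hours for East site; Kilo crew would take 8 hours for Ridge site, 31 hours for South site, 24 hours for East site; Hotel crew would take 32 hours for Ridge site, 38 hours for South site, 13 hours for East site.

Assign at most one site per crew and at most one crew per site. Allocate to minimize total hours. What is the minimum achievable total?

Optimal: Kilo crew→Ridge site (8 hours), Alpha crew→South site (28 hours), Hotel crew→East site (13 hours) — total 8+28+13 = 49 hours.
Min-entry greedy (repeatedly take the single cheapest remaining cell) gives 57 hours, worse by 8.
Next-best assignment: Kilo crew→Ridge site, Sierra crew→South site, Alpha crew→East site = 57 hours.

Min total: 49 hours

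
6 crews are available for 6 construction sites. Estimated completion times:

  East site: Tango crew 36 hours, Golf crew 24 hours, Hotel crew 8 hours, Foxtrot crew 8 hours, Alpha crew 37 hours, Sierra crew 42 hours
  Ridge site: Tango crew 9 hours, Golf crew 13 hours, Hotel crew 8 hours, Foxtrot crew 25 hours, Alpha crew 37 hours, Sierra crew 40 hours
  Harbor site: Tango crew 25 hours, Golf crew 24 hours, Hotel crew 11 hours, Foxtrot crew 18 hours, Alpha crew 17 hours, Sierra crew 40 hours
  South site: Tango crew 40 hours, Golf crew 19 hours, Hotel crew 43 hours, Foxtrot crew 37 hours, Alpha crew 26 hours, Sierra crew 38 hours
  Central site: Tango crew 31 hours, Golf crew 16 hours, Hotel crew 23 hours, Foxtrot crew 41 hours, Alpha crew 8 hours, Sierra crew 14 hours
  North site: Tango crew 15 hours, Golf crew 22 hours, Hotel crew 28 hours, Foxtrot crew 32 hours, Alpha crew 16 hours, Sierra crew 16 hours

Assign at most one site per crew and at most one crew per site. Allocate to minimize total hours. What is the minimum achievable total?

Minimum total: 71 hours

This is the linear assignment problem.
Optimal: Tango crew→Ridge site (9 hours), Golf crew→South site (19 hours), Hotel crew→Harbor site (11 hours), Foxtrot crew→East site (8 hours), Alpha crew→Central site (8 hours), Sierra crew→North site (16 hours) — total 9+19+11+8+8+16 = 71 hours.
Min-entry greedy (repeatedly take the single cheapest remaining cell) gives 78 hours, worse by 7.
Swapping Foxtrot crew↔Sierra crew (Foxtrot crew→North site 32 hours, Sierra crew→East site 42 hours) adds 50.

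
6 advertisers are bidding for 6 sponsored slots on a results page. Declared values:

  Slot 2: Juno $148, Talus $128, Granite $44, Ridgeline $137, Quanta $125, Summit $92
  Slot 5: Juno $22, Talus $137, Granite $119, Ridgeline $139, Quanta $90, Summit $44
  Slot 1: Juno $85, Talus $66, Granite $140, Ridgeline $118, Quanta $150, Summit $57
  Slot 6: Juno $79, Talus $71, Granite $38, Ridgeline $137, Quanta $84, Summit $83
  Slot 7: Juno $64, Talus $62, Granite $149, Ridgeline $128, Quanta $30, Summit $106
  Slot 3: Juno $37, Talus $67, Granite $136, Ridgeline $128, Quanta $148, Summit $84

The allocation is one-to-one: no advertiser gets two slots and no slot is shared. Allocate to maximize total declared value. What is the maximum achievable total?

Max total: $816

This is a one-to-one assignment (maximum-weight bipartite matching).
Optimal: Juno→Slot 2 ($148), Talus→Slot 5 ($137), Granite→Slot 1 ($140), Ridgeline→Slot 6 ($137), Quanta→Slot 3 ($148), Summit→Slot 7 ($106) — total 148+137+140+137+148+106 = $816.
Column-greedy (each slot in turn goes to its best remaining advertiser) gives $736, worse by 80.
Next-best assignment: Juno→Slot 2, Talus→Slot 5, Granite→Slot 3, Ridgeline→Slot 6, Quanta→Slot 1, Summit→Slot 7 = $814.
Swapping Quanta↔Ridgeline (Quanta→Slot 6 $84, Ridgeline→Slot 3 $128) loses 73.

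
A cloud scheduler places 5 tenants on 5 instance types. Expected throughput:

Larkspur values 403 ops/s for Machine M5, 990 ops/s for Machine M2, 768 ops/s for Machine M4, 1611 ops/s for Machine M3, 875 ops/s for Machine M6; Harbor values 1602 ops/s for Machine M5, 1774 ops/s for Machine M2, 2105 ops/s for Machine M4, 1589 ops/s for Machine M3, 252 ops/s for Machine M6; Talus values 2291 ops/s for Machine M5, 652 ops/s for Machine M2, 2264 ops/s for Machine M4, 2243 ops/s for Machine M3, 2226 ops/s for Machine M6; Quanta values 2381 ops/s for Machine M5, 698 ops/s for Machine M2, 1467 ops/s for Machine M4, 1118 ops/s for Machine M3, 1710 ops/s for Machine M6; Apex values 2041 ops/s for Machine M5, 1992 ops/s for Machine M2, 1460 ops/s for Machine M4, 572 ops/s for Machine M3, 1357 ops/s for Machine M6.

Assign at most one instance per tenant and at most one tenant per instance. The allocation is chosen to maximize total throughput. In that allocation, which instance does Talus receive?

Talus receives Machine M6.

Treat this as an assignment problem: match each tenant to one instance.
Optimal: Larkspur→Machine M3 (1611 ops/s), Harbor→Machine M4 (2105 ops/s), Talus→Machine M6 (2226 ops/s), Quanta→Machine M5 (2381 ops/s), Apex→Machine M2 (1992 ops/s) — total 1611+2105+2226+2381+1992 = 10315 ops/s.
Row-greedy (each tenant in turn takes its best remaining instance) gives 9709 ops/s, worse by 606.
Next-best assignment: Larkspur→Machine M3, Harbor→Machine M4, Talus→Machine M5, Quanta→Machine M6, Apex→Machine M2 = 9709 ops/s.
Swapping Talus↔Apex (Talus→Machine M2 652 ops/s, Apex→Machine M6 1357 ops/s) loses 2209.
No other one-to-one assignment exceeds 10315 ops/s.
Talus's own top instance is Machine M5 (2291 ops/s), but forcing Talus→Machine M5 and reassigning the rest optimally gives only 9709 ops/s — worse by 606.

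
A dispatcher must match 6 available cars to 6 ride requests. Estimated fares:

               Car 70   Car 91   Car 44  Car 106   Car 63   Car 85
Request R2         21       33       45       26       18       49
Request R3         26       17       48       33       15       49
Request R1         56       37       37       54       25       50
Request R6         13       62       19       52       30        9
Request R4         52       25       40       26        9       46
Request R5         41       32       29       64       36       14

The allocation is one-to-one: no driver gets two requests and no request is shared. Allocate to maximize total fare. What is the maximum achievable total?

Max total: $301

Treat this as an assignment problem: match each driver to one request.
Optimal: Car 70→Request R4 ($52), Car 91→Request R6 ($62), Car 44→Request R3 ($48), Car 106→Request R1 ($54), Car 63→Request R5 ($36), Car 85→Request R2 ($49) — total 52+62+48+54+36+49 = $301.
Max-entry greedy (repeatedly take the single best remaining cell) gives $288, worse by 13.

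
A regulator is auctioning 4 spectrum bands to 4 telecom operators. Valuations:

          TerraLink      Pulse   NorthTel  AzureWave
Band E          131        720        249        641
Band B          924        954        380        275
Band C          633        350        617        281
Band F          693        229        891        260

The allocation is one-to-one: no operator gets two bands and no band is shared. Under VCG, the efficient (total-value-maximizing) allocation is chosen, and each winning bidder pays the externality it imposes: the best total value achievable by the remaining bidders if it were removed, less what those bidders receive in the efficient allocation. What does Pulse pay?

Pulse pays $291M.

Efficient allocation: TerraLink→Band C ($633M), Pulse→Band B ($954M), NorthTel→Band F ($891M), AzureWave→Band E ($641M); total welfare W = $3119M.
Pulse receives Band B at value $954M, so the others get W − 954 = $2165M.
Without Pulse: best allocation of the remaining 3 bidders over all 4 bands is TerraLink→Band B ($924M), NorthTel→Band F ($891M), AzureWave→Band E ($641M), total $2456M.
VCG payment = (others' best without Pulse) − (others' welfare with Pulse) = 2456 − 2165 = $291M.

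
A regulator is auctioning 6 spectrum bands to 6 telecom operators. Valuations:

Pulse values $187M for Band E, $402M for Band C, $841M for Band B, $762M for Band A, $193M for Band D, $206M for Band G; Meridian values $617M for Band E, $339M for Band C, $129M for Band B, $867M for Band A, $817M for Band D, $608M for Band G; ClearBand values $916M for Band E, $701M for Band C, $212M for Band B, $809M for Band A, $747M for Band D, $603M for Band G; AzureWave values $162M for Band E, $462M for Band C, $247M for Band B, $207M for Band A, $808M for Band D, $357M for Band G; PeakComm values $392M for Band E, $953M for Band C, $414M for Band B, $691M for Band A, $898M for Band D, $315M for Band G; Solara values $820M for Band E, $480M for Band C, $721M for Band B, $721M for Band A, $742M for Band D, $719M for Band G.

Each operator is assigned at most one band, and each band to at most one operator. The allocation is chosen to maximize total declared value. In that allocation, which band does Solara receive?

Solara receives Band G.

Optimal: Pulse→Band B ($841M), Meridian→Band A ($867M), ClearBand→Band E ($916M), AzureWave→Band D ($808M), PeakComm→Band C ($953M), Solara→Band G ($719M) — total 841+867+916+808+953+719 = $5104M.
Swapping ClearBand↔Pulse (ClearBand→Band B $212M, Pulse→Band E $187M) loses 1358.
No other one-to-one assignment exceeds $5104M.
Solara's own top band is Band E ($820M), but forcing Solara→Band E and reassigning the rest optimally gives only $4892M — worse by 212.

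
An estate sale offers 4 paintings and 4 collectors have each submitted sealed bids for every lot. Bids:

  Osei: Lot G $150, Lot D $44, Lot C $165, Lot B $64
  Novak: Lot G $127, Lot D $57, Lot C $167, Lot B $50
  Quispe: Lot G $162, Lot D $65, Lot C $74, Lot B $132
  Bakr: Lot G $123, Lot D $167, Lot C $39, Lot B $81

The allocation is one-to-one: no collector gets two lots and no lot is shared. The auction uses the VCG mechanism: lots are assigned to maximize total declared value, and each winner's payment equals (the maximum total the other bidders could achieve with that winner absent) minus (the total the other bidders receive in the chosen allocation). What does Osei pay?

Osei pays $30.

Efficient allocation: Osei→Lot G ($150), Novak→Lot C ($167), Quispe→Lot B ($132), Bakr→Lot D ($167); total welfare W = $616.
Osei receives Lot G at value $150, so the others get W − 150 = $466.
Without Osei: best allocation of the remaining 3 bidders over all 4 lots is Novak→Lot C ($167), Quispe→Lot G ($162), Bakr→Lot D ($167), total $496.
VCG payment = (others' best without Osei) − (others' welfare with Osei) = 496 − 466 = $30.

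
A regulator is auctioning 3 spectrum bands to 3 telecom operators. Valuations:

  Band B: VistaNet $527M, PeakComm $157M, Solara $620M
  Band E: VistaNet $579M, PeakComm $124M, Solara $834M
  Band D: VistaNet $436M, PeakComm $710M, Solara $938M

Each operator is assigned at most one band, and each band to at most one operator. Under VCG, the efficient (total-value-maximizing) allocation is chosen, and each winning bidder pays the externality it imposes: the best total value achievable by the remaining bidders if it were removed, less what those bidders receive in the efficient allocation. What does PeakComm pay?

Efficient allocation: VistaNet→Band B ($527M), PeakComm→Band D ($710M), Solara→Band E ($834M); total welfare W = $2071M.
PeakComm receives Band D at value $710M, so the others get W − 710 = $1361M.
Without PeakComm: best allocation of the remaining 2 bidders over all 3 bands is VistaNet→Band E ($579M), Solara→Band D ($938M), total $1517M.
VCG payment = (others' best without PeakComm) − (others' welfare with PeakComm) = 1517 − 1361 = $156M.

PeakComm pays $156M.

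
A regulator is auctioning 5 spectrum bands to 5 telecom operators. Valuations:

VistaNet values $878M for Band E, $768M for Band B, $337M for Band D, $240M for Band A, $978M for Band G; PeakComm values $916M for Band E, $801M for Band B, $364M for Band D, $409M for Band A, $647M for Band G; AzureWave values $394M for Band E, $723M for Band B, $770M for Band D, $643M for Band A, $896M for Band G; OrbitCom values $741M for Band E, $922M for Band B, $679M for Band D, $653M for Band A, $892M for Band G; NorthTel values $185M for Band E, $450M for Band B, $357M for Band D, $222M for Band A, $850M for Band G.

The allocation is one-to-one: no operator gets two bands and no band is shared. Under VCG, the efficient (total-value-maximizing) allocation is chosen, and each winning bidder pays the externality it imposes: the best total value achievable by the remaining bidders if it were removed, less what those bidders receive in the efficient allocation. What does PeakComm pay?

Efficient allocation: VistaNet→Band B ($768M), PeakComm→Band E ($916M), AzureWave→Band D ($770M), OrbitCom→Band A ($653M), NorthTel→Band G ($850M); total welfare W = $3957M.
PeakComm receives Band E at value $916M, so the others get W − 916 = $3041M.
Without PeakComm: best allocation of the remaining 4 bidders over all 5 bands is VistaNet→Band E ($878M), AzureWave→Band D ($770M), OrbitCom→Band B ($922M), NorthTel→Band G ($850M), total $3420M.
VCG payment = (others' best without PeakComm) − (others' welfare with PeakComm) = 3420 − 3041 = $379M.

PeakComm pays $379M.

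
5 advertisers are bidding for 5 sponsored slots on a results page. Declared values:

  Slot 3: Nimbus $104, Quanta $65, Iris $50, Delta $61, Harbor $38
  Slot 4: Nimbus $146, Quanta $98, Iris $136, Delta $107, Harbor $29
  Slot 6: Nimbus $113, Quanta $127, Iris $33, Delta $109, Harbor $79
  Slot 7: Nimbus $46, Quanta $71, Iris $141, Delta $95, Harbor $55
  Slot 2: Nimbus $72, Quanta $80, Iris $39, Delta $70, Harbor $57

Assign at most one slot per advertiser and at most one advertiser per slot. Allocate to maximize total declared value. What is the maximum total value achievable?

Optimal: Nimbus→Slot 3 ($104), Quanta→Slot 6 ($127), Iris→Slot 7 ($141), Delta→Slot 4 ($107), Harbor→Slot 2 ($57) — total 104+127+141+107+57 = $536.

Max total: $536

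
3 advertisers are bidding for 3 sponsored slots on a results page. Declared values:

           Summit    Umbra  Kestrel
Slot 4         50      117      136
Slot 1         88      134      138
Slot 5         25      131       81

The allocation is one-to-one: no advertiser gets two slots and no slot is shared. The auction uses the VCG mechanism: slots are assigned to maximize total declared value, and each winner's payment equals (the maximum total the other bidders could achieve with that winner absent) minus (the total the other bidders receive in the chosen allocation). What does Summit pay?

Summit pays $3.

Efficient allocation: Summit→Slot 1 ($88), Umbra→Slot 5 ($131), Kestrel→Slot 4 ($136); total welfare W = $355.
Summit receives Slot 1 at value $88, so the others get W − 88 = $267.
Without Summit: best allocation of the remaining 2 bidders over all 3 slots is Umbra→Slot 1 ($134), Kestrel→Slot 4 ($136), total $270.
VCG payment = (others' best without Summit) − (others' welfare with Summit) = 270 − 267 = $3.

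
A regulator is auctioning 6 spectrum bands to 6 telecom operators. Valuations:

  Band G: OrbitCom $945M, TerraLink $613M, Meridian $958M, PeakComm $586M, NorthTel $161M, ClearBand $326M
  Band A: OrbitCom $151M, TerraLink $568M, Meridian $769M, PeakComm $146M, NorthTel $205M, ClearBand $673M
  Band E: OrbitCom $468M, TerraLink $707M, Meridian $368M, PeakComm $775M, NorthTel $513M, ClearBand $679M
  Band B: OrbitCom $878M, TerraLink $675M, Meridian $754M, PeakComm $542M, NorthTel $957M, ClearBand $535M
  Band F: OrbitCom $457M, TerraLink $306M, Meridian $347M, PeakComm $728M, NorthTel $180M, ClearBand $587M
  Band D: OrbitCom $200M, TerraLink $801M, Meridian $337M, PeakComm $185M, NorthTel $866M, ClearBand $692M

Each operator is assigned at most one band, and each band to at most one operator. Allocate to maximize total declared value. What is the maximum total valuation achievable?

Max total: $4879M

Optimal: OrbitCom→Band G ($945M), TerraLink→Band D ($801M), Meridian→Band A ($769M), PeakComm→Band F ($728M), NorthTel→Band B ($957M), ClearBand→Band E ($679M) — total 945+801+769+728+957+679 = $4879M.
Max-entry greedy (repeatedly take the single best remaining cell) gives $4621M, worse by 258.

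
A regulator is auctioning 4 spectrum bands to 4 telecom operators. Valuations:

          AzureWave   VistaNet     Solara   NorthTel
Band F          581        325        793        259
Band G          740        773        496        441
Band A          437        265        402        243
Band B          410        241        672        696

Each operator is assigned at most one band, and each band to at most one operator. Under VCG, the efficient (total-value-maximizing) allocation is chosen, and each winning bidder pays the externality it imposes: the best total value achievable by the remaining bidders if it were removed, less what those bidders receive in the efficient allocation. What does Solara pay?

Solara pays $144M.

Efficient allocation: AzureWave→Band A ($437M), VistaNet→Band G ($773M), Solara→Band F ($793M), NorthTel→Band B ($696M); total welfare W = $2699M.
Solara receives Band F at value $793M, so the others get W − 793 = $1906M.
Without Solara: best allocation of the remaining 3 bidders over all 4 bands is AzureWave→Band F ($581M), VistaNet→Band G ($773M), NorthTel→Band B ($696M), total $2050M.
VCG payment = (others' best without Solara) − (others' welfare with Solara) = 2050 − 1906 = $144M.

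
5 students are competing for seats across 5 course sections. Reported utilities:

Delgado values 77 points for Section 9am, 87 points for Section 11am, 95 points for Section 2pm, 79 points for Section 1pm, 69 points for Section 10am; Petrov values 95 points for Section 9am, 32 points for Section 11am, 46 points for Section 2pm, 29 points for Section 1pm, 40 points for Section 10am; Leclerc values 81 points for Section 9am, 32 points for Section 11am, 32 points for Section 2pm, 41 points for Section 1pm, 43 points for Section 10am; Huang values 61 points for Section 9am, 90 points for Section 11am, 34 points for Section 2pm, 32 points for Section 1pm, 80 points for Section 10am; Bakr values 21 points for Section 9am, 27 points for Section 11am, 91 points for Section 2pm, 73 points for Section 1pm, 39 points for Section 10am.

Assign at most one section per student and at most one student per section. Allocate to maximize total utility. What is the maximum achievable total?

Optimal: Delgado→Section 1pm (79 points), Petrov→Section 9am (95 points), Leclerc→Section 10am (43 points), Huang→Section 11am (90 points), Bakr→Section 2pm (91 points) — total 79+95+43+90+91 = 398 points.
Next-best assignment: Delgado→Section 2pm, Petrov→Section 9am, Leclerc→Section 10am, Huang→Section 11am, Bakr→Section 1pm = 396 points.
No other one-to-one assignment exceeds 398 points.

Maximum total: 398 points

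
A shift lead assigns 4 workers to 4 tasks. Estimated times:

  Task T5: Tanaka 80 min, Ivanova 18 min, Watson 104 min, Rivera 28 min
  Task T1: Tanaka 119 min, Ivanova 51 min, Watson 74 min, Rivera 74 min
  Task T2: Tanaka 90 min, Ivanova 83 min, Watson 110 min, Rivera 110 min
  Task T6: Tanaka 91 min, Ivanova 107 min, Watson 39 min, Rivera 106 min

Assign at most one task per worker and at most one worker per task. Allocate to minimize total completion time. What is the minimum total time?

Optimal: Tanaka→Task T2 (90 min), Ivanova→Task T1 (51 min), Watson→Task T6 (39 min), Rivera→Task T5 (28 min) — total 90+51+39+28 = 208 min.
Min-entry greedy (repeatedly take the single cheapest remaining cell) gives 221 min, worse by 13.
Next-best assignment: Tanaka→Task T2, Ivanova→Task T5, Watson→Task T6, Rivera→Task T1 = 221 min.
Swapping Rivera↔Tanaka (Rivera→Task T2 110 min, Tanaka→Task T5 80 min) adds 72.
Every other assignment is strictly worse.

Min total: 208 min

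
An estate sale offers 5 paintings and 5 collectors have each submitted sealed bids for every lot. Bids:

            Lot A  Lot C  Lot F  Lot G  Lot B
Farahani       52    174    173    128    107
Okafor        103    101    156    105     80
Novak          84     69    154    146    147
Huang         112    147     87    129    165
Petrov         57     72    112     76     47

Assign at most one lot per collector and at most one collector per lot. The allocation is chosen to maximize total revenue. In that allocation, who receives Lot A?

Okafor receives Lot A.

Optimal: Farahani→Lot C ($174), Okafor→Lot A ($103), Novak→Lot G ($146), Huang→Lot B ($165), Petrov→Lot F ($112) — total 174+103+146+165+112 = $700.
Max-entry greedy (repeatedly take the single best remaining cell) gives $698, worse by 2.
Next-best assignment: Farahani→Lot C, Okafor→Lot F, Novak→Lot G, Huang→Lot B, Petrov→Lot A = $698.
Okafor's own top lot is Lot F ($156), but forcing Okafor→Lot F and reassigning the rest optimally gives only $698 — worse by 2.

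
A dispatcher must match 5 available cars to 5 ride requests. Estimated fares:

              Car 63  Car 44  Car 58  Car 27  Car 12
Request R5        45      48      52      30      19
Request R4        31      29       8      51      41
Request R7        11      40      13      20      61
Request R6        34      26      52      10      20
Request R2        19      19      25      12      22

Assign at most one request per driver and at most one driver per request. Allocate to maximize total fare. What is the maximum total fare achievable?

Treat this as an assignment problem: match each driver to one request.
Optimal: Car 63→Request R2 ($19), Car 44→Request R5 ($48), Car 58→Request R6 ($52), Car 27→Request R4 ($51), Car 12→Request R7 ($61) — total 19+48+52+51+61 = $231.
Next-best assignment: Car 63→Request R5, Car 44→Request R2, Car 58→Request R6, Car 27→Request R4, Car 12→Request R7 = $228.
Swapping Car 27↔Car 58 (Car 27→Request R6 $10, Car 58→Request R4 $8) loses 85.
No other one-to-one assignment exceeds $231.

Maximum total: $231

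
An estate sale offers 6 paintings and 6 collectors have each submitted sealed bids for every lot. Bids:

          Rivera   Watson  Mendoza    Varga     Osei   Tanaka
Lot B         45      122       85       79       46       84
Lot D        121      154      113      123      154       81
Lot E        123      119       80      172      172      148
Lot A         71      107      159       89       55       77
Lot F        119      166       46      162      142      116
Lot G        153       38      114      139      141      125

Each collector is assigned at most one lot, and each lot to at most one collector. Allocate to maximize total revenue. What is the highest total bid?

Optimal: Rivera→Lot G ($153), Watson→Lot B ($122), Mendoza→Lot A ($159), Varga→Lot F ($162), Osei→Lot D ($154), Tanaka→Lot E ($148) — total 153+122+159+162+154+148 = $898.
Column-greedy (each lot in turn goes to its best remaining collector) gives $851, worse by 47.
Next-best assignment: Rivera→Lot G, Watson→Lot F, Mendoza→Lot A, Varga→Lot E, Osei→Lot D, Tanaka→Lot B = $888.
Swapping Tanaka↔Watson (Tanaka→Lot B $84, Watson→Lot E $119) loses 67.
No other one-to-one assignment exceeds $898.

Max total: $898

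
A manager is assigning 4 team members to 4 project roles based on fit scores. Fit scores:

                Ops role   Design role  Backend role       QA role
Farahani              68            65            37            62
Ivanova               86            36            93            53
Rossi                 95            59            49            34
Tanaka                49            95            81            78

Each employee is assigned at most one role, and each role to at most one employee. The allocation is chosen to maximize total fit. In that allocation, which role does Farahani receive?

Optimal: Farahani→QA role (62 pts), Ivanova→Backend role (93 pts), Rossi→Ops role (95 pts), Tanaka→Design role (95 pts) — total 62+93+95+95 = 345 pts.
Checked against all permutations: 345 pts is optimal.
Farahani's own top role is Ops role (68 pts), but forcing Farahani→Ops role and reassigning the rest optimally gives only 298 pts — worse by 47.

Farahani receives QA role.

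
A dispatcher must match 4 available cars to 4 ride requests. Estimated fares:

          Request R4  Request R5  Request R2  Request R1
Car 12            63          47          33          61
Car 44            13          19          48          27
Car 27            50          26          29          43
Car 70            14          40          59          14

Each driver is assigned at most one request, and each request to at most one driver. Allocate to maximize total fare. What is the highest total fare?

This is a one-to-one assignment (maximum-weight bipartite matching).
Optimal: Car 12→Request R1 ($61), Car 44→Request R2 ($48), Car 27→Request R4 ($50), Car 70→Request R5 ($40) — total 61+48+50+40 = $199.
Swapping Car 27↔Car 70 (Car 27→Request R5 $26, Car 70→Request R4 $14) loses 50.

Maximum total: $199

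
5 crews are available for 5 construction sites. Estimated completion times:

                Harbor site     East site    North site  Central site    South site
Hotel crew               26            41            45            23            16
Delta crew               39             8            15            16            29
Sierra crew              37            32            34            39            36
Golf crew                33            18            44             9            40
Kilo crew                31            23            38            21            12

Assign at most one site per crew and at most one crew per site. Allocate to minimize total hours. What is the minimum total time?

Min total: 89 hours

This is a one-to-one assignment (minimum-cost bipartite matching).
Optimal: Hotel crew→Harbor site (26 hours), Delta crew→East site (8 hours), Sierra crew→North site (34 hours), Golf crew→Central site (9 hours), Kilo crew→South site (12 hours) — total 26+8+34+9+12 = 89 hours.
Row-greedy (each crew in turn takes its cheapest remaining site) gives 98 hours, worse by 9.
Next-best assignment: Hotel crew→Harbor site, Delta crew→North site, Sierra crew→East site, Golf crew→Central site, Kilo crew→South site = 94 hours.
Swapping Golf crew↔Hotel crew (Golf crew→Harbor site 33 hours, Hotel crew→Central site 23 hours) adds 21.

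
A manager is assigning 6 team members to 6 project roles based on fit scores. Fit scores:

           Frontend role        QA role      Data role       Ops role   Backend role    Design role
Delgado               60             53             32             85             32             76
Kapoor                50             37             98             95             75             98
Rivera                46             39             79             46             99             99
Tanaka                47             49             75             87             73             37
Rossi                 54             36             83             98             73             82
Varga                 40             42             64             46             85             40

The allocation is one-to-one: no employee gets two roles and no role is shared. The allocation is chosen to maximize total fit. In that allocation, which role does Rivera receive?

This is a one-to-one assignment (maximum-weight bipartite matching).
Optimal: Delgado→Frontend role (60 pts), Kapoor→Data role (98 pts), Rivera→Design role (99 pts), Tanaka→QA role (49 pts), Rossi→Ops role (98 pts), Varga→Backend role (85 pts) — total 60+98+99+49+98+85 = 489 pts.
Next-best assignment: Delgado→QA role, Kapoor→Data role, Rivera→Design role, Tanaka→Frontend role, Rossi→Ops role, Varga→Backend role = 480 pts.
Swapping Tanaka↔Rossi (Tanaka→Ops role 87 pts, Rossi→QA role 36 pts) loses 24.
Every other assignment is strictly worse.
Rivera's own top role is Backend role (99 pts), but forcing Rivera→Backend role and reassigning the rest optimally gives only 472 pts — worse by 17.

Rivera receives Design role.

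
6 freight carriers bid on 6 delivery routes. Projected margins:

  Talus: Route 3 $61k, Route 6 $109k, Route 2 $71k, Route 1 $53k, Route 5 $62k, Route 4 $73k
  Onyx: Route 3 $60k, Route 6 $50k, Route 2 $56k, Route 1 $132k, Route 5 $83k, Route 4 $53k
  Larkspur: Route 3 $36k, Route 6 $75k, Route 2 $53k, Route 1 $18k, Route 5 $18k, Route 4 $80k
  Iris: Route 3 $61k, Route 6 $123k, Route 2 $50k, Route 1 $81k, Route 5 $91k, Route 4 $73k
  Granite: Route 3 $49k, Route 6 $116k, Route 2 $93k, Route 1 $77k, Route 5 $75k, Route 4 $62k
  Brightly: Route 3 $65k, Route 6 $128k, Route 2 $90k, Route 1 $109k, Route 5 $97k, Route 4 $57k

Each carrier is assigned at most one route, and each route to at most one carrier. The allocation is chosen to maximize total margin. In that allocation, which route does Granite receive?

Treat this as an assignment problem: match each carrier to one route.
Optimal: Talus→Route 3 ($61k), Onyx→Route 1 ($132k), Larkspur→Route 4 ($80k), Iris→Route 6 ($123k), Granite→Route 2 ($93k), Brightly→Route 5 ($97k) — total 61+132+80+123+93+97 = $586k.
Row-greedy (each carrier in turn takes its best remaining route) gives $570k, worse by 16.
Every other assignment is strictly worse.
Granite's own top route is Route 6 ($116k), but forcing Granite→Route 6 and reassigning the rest optimally gives only $570k — worse by 16.

Granite receives Route 2.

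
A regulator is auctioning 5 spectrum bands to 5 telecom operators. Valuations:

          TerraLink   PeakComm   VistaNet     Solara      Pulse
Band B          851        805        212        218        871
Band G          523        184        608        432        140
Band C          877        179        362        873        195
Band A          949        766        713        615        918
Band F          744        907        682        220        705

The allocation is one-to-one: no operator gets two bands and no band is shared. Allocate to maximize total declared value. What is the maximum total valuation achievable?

Maximum total: $4208M

Optimal: TerraLink→Band A ($949M), PeakComm→Band F ($907M), VistaNet→Band G ($608M), Solara→Band C ($873M), Pulse→Band B ($871M) — total 949+907+608+873+871 = $4208M.
Column-greedy (each band in turn goes to its best remaining operator) gives $3342M, worse by 866.
Swapping VistaNet↔Pulse (VistaNet→Band B $212M, Pulse→Band G $140M) loses 1127.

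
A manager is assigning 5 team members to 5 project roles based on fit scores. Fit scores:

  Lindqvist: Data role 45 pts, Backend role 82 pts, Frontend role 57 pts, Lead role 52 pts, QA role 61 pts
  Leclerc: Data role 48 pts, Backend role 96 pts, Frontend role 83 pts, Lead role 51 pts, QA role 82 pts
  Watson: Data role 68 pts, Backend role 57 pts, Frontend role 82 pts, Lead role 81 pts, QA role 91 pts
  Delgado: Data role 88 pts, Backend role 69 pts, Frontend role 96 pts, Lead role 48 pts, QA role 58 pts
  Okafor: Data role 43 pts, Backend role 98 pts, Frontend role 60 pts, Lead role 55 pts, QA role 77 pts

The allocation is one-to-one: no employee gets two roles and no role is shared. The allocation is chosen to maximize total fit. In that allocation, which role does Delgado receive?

Treat this as an assignment problem: match each employee to one role.
Optimal: Lindqvist→Lead role (52 pts), Leclerc→Frontend role (83 pts), Watson→QA role (91 pts), Delgado→Data role (88 pts), Okafor→Backend role (98 pts) — total 52+83+91+88+98 = 412 pts.
Row-greedy (each employee in turn takes its best remaining role) gives 399 pts, worse by 13.
Delgado's own top role is Frontend role (96 pts), but forcing Delgado→Frontend role and reassigning the rest optimally gives only 402 pts — worse by 10.

Delgado receives Data role.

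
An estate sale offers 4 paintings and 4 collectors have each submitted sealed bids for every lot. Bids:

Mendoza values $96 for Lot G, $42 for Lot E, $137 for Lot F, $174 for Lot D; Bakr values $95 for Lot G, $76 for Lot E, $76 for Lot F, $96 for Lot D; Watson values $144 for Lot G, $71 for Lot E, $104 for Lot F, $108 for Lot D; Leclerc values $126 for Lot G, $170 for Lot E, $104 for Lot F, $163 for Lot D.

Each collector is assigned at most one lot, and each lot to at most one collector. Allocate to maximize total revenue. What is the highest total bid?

Max total: $564

Optimal: Mendoza→Lot D ($174), Bakr→Lot F ($76), Watson→Lot G ($144), Leclerc→Lot E ($170) — total 174+76+144+170 = $564.
No other one-to-one assignment exceeds $564.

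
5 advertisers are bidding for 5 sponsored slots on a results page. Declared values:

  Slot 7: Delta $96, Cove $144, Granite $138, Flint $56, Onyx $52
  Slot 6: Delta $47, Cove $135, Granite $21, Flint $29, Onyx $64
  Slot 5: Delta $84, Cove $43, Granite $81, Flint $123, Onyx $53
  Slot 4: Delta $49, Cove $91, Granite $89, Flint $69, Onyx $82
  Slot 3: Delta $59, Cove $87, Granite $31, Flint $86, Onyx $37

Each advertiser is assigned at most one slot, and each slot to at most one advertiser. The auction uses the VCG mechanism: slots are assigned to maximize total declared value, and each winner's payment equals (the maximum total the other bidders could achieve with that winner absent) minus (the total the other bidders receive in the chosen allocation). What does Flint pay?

Flint pays $25.

Efficient allocation: Delta→Slot 3 ($59), Cove→Slot 6 ($135), Granite→Slot 7 ($138), Flint→Slot 5 ($123), Onyx→Slot 4 ($82); total welfare W = $537.
Flint receives Slot 5 at value $123, so the others get W − 123 = $414.
Without Flint: best allocation of the remaining 4 bidders over all 5 slots is Delta→Slot 5 ($84), Cove→Slot 6 ($135), Granite→Slot 7 ($138), Onyx→Slot 4 ($82), total $439.
VCG payment = (others' best without Flint) − (others' welfare with Flint) = 439 − 414 = $25.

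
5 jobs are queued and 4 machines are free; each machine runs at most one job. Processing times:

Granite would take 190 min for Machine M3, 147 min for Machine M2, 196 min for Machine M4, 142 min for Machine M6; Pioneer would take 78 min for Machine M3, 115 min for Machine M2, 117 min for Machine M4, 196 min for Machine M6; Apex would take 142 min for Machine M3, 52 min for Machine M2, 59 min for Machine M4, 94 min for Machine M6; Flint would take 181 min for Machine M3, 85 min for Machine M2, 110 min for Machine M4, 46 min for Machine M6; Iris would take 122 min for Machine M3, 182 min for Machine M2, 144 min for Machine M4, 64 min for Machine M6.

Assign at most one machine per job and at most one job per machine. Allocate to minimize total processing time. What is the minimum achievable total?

Optimal: Pioneer→Machine M3 (78 min), Flint→Machine M2 (85 min), Apex→Machine M4 (59 min), Iris→Machine M6 (64 min) — total 78+85+59+64 = 286 min.
Column-greedy (each machine in turn goes to its cheapest remaining job) gives 304 min, worse by 18.
Next-best assignment: Pioneer→Machine M3, Apex→Machine M2, Flint→Machine M4, Iris→Machine M6 = 304 min.

Minimum total: 286 min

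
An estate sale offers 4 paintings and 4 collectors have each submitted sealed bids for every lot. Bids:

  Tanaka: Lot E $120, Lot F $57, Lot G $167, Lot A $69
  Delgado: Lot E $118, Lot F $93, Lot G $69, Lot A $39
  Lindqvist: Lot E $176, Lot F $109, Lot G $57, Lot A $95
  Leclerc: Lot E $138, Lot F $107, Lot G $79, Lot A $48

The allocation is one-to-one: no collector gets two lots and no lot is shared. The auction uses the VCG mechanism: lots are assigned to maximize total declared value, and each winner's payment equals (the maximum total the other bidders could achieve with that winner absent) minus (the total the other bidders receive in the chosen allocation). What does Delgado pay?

Efficient allocation: Tanaka→Lot G ($167), Delgado→Lot F ($93), Lindqvist→Lot A ($95), Leclerc→Lot E ($138); total welfare W = $493.
Delgado receives Lot F at value $93, so the others get W − 93 = $400.
Without Delgado: best allocation of the remaining 3 bidders over all 4 lots is Tanaka→Lot G ($167), Lindqvist→Lot E ($176), Leclerc→Lot F ($107), total $450.
VCG payment = (others' best without Delgado) − (others' welfare with Delgado) = 450 − 400 = $50.

Delgado pays $50.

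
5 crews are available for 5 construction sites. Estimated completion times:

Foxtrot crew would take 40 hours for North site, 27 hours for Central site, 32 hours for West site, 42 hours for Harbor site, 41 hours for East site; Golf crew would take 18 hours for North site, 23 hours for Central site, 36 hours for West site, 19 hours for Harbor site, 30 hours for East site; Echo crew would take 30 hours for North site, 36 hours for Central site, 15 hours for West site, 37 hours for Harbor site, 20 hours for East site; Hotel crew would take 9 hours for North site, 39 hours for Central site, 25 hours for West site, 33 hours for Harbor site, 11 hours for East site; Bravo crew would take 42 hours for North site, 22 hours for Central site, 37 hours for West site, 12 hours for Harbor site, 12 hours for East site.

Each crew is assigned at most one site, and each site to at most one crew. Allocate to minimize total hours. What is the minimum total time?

This is a one-to-one assignment (minimum-cost bipartite matching).
Optimal: Foxtrot crew→Central site (27 hours), Golf crew→Harbor site (19 hours), Echo crew→West site (15 hours), Hotel crew→North site (9 hours), Bravo crew→East site (12 hours) — total 27+19+15+9+12 = 82 hours.
Row-greedy (each crew in turn takes its cheapest remaining site) gives 83 hours, worse by 1.
Next-best assignment: Foxtrot crew→Central site, Golf crew→North site, Echo crew→West site, Hotel crew→East site, Bravo crew→Harbor site = 83 hours.
Swapping Echo crew↔Hotel crew (Echo crew→North site 30 hours, Hotel crew→West site 25 hours) adds 31.

Min total: 82 hours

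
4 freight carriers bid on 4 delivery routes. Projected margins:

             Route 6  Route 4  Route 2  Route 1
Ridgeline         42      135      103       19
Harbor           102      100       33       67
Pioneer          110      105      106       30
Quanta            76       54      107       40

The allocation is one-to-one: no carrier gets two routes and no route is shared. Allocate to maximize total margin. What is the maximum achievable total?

This is the linear assignment problem.
Optimal: Ridgeline→Route 4 ($135k), Harbor→Route 1 ($67k), Pioneer→Route 6 ($110k), Quanta→Route 2 ($107k) — total 135+67+110+107 = $419k.
Row-greedy (each carrier in turn takes its best remaining route) gives $383k, worse by 36.
Swapping Ridgeline↔Quanta (Ridgeline→Route 2 $103k, Quanta→Route 4 $54k) loses 85.

Max total: $419k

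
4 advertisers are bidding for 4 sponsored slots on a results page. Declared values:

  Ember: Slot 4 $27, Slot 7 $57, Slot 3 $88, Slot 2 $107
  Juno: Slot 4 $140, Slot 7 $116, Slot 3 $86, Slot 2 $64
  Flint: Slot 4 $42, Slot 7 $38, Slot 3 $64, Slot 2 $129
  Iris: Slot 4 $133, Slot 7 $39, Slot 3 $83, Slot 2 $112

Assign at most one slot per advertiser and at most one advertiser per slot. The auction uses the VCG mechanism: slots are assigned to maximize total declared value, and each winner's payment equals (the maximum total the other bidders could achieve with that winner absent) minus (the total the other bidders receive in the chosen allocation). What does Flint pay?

Flint pays $19.

Efficient allocation: Ember→Slot 3 ($88), Juno→Slot 7 ($116), Flint→Slot 2 ($129), Iris→Slot 4 ($133); total welfare W = $466.
Flint receives Slot 2 at value $129, so the others get W − 129 = $337.
Without Flint: best allocation of the remaining 3 bidders over all 4 slots is Ember→Slot 2 ($107), Juno→Slot 7 ($116), Iris→Slot 4 ($133), total $356.
VCG payment = (others' best without Flint) − (others' welfare with Flint) = 356 − 337 = $19.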